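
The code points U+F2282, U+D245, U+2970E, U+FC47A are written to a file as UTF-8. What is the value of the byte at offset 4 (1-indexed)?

1-indexed offset 4 is 0-indexed offset 3.
U+F2282 → 4-byte form F3 B2 8A 82 at offsets 0–3.
Offset 3 falls in char 1's range; it's byte 4 of F3 B2 8A 82 = 0x82.

0x82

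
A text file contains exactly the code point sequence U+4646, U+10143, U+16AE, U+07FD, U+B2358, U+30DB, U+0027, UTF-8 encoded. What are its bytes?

U+4646: 3-byte form → E4 99 86.
U+10143: 4-byte form → F0 90 85 83.
U+16AE: 3-byte form → E1 9A AE.
U+07FD: 2-byte form → DF BD.
U+B2358: 4-byte form → F2 B2 8D 98.
U+30DB: 3-byte form → E3 83 9B.
U+0027: 1-byte form → 27.
Concatenated (20 bytes): E4 99 86 F0 90 85 83 E1 9A AE DF BD F2 B2 8D 98 E3 83 9B 27.

E4 99 86 F0 90 85 83 E1 9A AE DF BD F2 B2 8D 98 E3 83 9B 27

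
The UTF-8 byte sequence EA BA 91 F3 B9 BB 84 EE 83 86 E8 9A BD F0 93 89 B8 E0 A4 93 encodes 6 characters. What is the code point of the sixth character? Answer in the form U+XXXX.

Offset 0: leading byte 0xEA = 11101010 → 3-byte char #1 = EA BA 91.
Offset 3: leading byte 0xF3 = 11110011 → 4-byte char #2 = F3 B9 BB 84.
Offset 7: leading byte 0xEE = 11101110 → 3-byte char #3 = EE 83 86.
Offset 10: leading byte 0xE8 = 11101000 → 3-byte char #4 = E8 9A BD.
Offset 13: leading byte 0xF0 = 11110000 → 4-byte char #5 = F0 93 89 B8.
Offset 17: leading byte 0xE0 = 11100000 → 3-byte char #6 = E0 A4 93.
Leading byte 0xE0 = 11100000 matches 1110xxxx → 3-byte sequence.
Byte 1: 0xE0 = 11100000, payload 0000 (4 bits).
Byte 2: 0xA4 = 10100100 (10xxxxxx ✓), payload 100100.
Byte 3: 0x93 = 10010011 (10xxxxxx ✓), payload 010011.
Concatenate: 0000100100010011 = 0x913 (16 bits → U+0913).

U+0913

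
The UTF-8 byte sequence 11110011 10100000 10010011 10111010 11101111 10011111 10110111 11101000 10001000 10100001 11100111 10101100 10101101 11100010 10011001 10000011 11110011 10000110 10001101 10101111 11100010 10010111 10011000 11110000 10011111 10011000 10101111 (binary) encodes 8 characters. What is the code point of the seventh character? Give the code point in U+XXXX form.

U+25D8

Offset 0: leading byte 0xF3 = 11110011 → 4-byte char #1 = F3 A0 93 BA.
Offset 4: leading byte 0xEF = 11101111 → 3-byte char #2 = EF 9F B7.
Offset 7: leading byte 0xE8 = 11101000 → 3-byte char #3 = E8 88 A1.
Offset 10: leading byte 0xE7 = 11100111 → 3-byte char #4 = E7 AC AD.
Offset 13: leading byte 0xE2 = 11100010 → 3-byte char #5 = E2 99 83.
Offset 16: leading byte 0xF3 = 11110011 → 4-byte char #6 = F3 86 8D AF.
Offset 20: leading byte 0xE2 = 11100010 → 3-byte char #7 = E2 97 98.
Leading byte 0xE2 = 11100010 matches 1110xxxx → 3-byte sequence.
Byte 1: 0xE2 = 11100010, payload 0010 (4 bits).
Byte 2: 0x97 = 10010111 (10xxxxxx ✓), payload 010111.
Byte 3: 0x98 = 10011000 (10xxxxxx ✓), payload 011000.
Concatenate: 0010010111011000 = 0x25D8 (16 bits → U+25D8).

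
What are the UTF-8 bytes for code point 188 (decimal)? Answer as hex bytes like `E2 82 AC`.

U+00BC = 0xBC = 188 decimal. In range U+0080–U+07FF → 2-byte form: 110xxxxx 10xxxxxx.
Binary (11 bits): 00010111100.
Split 5+6: 00010 | 111100.
Byte 1: 11000010 = 0xC2.
Byte 2: 10111100 = 0xBC.

C2 BC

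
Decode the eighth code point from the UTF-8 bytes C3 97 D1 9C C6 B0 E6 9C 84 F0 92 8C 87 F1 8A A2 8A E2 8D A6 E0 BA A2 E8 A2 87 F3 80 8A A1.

Offset 0: leading byte 0xC3 = 11000011 → 2-byte char #1 = C3 97.
Offset 2: leading byte 0xD1 = 11010001 → 2-byte char #2 = D1 9C.
Offset 4: leading byte 0xC6 = 11000110 → 2-byte char #3 = C6 B0.
Offset 6: leading byte 0xE6 = 11100110 → 3-byte char #4 = E6 9C 84.
Offset 9: leading byte 0xF0 = 11110000 → 4-byte char #5 = F0 92 8C 87.
Offset 13: leading byte 0xF1 = 11110001 → 4-byte char #6 = F1 8A A2 8A.
Offset 17: leading byte 0xE2 = 11100010 → 3-byte char #7 = E2 8D A6.
Offset 20: leading byte 0xE0 = 11100000 → 3-byte char #8 = E0 BA A2.
Leading byte 0xE0 = 11100000 matches 1110xxxx → 3-byte sequence.
Byte 1: 0xE0 = 11100000, payload 0000 (4 bits).
Byte 2: 0xBA = 10111010 (10xxxxxx ✓), payload 111010.
Byte 3: 0xA2 = 10100010 (10xxxxxx ✓), payload 100010.
Concatenate: 0000111010100010 = 0xEA2 (16 bits → U+0EA2).

U+0EA2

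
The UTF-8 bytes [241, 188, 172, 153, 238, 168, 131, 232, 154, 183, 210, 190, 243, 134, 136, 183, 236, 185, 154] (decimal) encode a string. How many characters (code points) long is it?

6

Byte at offset 0: 0xF1 = 11110001 → 4-byte char (#1). Advance 4.
Byte at offset 4: 0xEE = 11101110 → 3-byte char (#2). Advance 3.
Byte at offset 7: 0xE8 = 11101000 → 3-byte char (#3). Advance 3.
Byte at offset 10: 0xD2 = 11010010 → 2-byte char (#4). Advance 2.
Byte at offset 12: 0xF3 = 11110011 → 4-byte char (#5). Advance 4.
Byte at offset 16: 0xEC = 11101100 → 3-byte char (#6). Advance 3.
Reached end at offset 19 after 6 code points.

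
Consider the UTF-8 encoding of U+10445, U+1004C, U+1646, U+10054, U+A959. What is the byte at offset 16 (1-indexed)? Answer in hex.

1-indexed offset 16 is 0-indexed offset 15.
U+10445 → 4-byte form F0 90 91 85 at offsets 0–3.
U+1004C → 4-byte form F0 90 81 8C at offsets 4–7.
U+1646 → 3-byte form E1 99 86 at offsets 8–10.
U+10054 → 4-byte form F0 90 81 94 at offsets 11–14.
U+A959 → 3-byte form EA A5 99 at offsets 15–17.
Offset 15 falls in char 5's range; it's byte 1 of EA A5 99 = 0xEA.

0xEA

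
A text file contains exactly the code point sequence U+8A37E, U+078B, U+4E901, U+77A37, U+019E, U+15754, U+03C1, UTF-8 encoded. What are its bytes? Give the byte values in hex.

U+8A37E: 4-byte form → F2 8A 8D BE.
U+078B: 2-byte form → DE 8B.
U+4E901: 4-byte form → F1 8E A4 81.
U+77A37: 4-byte form → F1 B7 A8 B7.
U+019E: 2-byte form → C6 9E.
U+15754: 4-byte form → F0 95 9D 94.
U+03C1: 2-byte form → CF 81.
Concatenated (22 bytes): F2 8A 8D BE DE 8B F1 8E A4 81 F1 B7 A8 B7 C6 9E F0 95 9D 94 CF 81.

F2 8A 8D BE DE 8B F1 8E A4 81 F1 B7 A8 B7 C6 9E F0 95 9D 94 CF 81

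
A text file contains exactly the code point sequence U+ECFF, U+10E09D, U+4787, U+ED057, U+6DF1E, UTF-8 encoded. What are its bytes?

EE B3 BF F4 8E 82 9D E4 9E 87 F3 AD 81 97 F1 AD BC 9E

U+ECFF: 3-byte form → EE B3 BF.
U+10E09D: 4-byte form → F4 8E 82 9D.
U+4787: 3-byte form → E4 9E 87.
U+ED057: 4-byte form → F3 AD 81 97.
U+6DF1E: 4-byte form → F1 AD BC 9E.
Concatenated (18 bytes): EE B3 BF F4 8E 82 9D E4 9E 87 F3 AD 81 97 F1 AD BC 9E.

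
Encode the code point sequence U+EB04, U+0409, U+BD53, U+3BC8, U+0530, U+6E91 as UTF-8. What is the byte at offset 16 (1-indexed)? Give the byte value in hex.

0x91

1-indexed offset 16 is 0-indexed offset 15.
U+EB04 → 3-byte form EE AC 84 at offsets 0–2.
U+0409 → 2-byte form D0 89 at offsets 3–4.
U+BD53 → 3-byte form EB B5 93 at offsets 5–7.
U+3BC8 → 3-byte form E3 AF 88 at offsets 8–10.
U+0530 → 2-byte form D4 B0 at offsets 11–12.
U+6E91 → 3-byte form E6 BA 91 at offsets 13–15.
Offset 15 falls in char 6's range; it's byte 3 of E6 BA 91 = 0x91.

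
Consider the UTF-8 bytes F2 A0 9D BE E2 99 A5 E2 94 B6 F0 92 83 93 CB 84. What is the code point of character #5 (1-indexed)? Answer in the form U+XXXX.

Offset 0: leading byte 0xF2 = 11110010 → 4-byte char #1 = F2 A0 9D BE.
Offset 4: leading byte 0xE2 = 11100010 → 3-byte char #2 = E2 99 A5.
Offset 7: leading byte 0xE2 = 11100010 → 3-byte char #3 = E2 94 B6.
Offset 10: leading byte 0xF0 = 11110000 → 4-byte char #4 = F0 92 83 93.
Offset 14: leading byte 0xCB = 11001011 → 2-byte char #5 = CB 84.
Leading byte 0xCB = 11001011 matches 110xxxxx → 2-byte sequence.
Byte 1: 0xCB = 11001011, payload 01011 (5 bits).
Byte 2: 0x84 = 10000100 (10xxxxxx ✓), payload 000100.
Concatenate: 01011000100 = 0x2C4 (11 bits → U+02C4).

U+02C4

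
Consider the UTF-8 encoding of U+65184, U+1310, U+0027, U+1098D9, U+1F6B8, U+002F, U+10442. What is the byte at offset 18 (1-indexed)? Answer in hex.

0xF0

1-indexed offset 18 is 0-indexed offset 17.
U+65184 → 4-byte form F1 A5 86 84 at offsets 0–3.
U+1310 → 3-byte form E1 8C 90 at offsets 4–6.
U+0027 → 1-byte form 27 at offsets 7–7.
U+1098D9 → 4-byte form F4 89 A3 99 at offsets 8–11.
U+1F6B8 → 4-byte form F0 9F 9A B8 at offsets 12–15.
U+002F → 1-byte form 2F at offsets 16–16.
U+10442 → 4-byte form F0 90 91 82 at offsets 17–20.
Offset 17 falls in char 7's range; it's byte 1 of F0 90 91 82 = 0xF0.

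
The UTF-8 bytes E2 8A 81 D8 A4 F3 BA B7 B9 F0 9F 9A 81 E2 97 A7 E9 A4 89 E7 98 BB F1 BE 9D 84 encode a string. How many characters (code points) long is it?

8

Byte at offset 0: 0xE2 = 11100010 → 3-byte char (#1). Advance 3.
Byte at offset 3: 0xD8 = 11011000 → 2-byte char (#2). Advance 2.
Byte at offset 5: 0xF3 = 11110011 → 4-byte char (#3). Advance 4.
Byte at offset 9: 0xF0 = 11110000 → 4-byte char (#4). Advance 4.
Byte at offset 13: 0xE2 = 11100010 → 3-byte char (#5). Advance 3.
Byte at offset 16: 0xE9 = 11101001 → 3-byte char (#6). Advance 3.
Byte at offset 19: 0xE7 = 11100111 → 3-byte char (#7). Advance 3.
Byte at offset 22: 0xF1 = 11110001 → 4-byte char (#8). Advance 4.
Reached end at offset 26 after 8 code points.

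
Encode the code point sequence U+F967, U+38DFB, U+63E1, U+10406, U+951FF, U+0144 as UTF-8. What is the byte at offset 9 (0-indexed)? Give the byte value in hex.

U+F967 → 3-byte form EF A5 A7 at offsets 0–2.
U+38DFB → 4-byte form F0 B8 B7 BB at offsets 3–6.
U+63E1 → 3-byte form E6 8F A1 at offsets 7–9.
Offset 9 falls in char 3's range; it's byte 3 of E6 8F A1 = 0xA1.

0xA1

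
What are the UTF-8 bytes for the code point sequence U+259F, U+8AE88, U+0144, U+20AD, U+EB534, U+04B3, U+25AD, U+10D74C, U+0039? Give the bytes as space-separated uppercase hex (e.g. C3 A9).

U+259F: 3-byte form → E2 96 9F.
U+8AE88: 4-byte form → F2 8A BA 88.
U+0144: 2-byte form → C5 84.
U+20AD: 3-byte form → E2 82 AD.
U+EB534: 4-byte form → F3 AB 94 B4.
U+04B3: 2-byte form → D2 B3.
U+25AD: 3-byte form → E2 96 AD.
U+10D74C: 4-byte form → F4 8D 9D 8C.
U+0039: 1-byte form → 39.
Concatenated (26 bytes): E2 96 9F F2 8A BA 88 C5 84 E2 82 AD F3 AB 94 B4 D2 B3 E2 96 AD F4 8D 9D 8C 39.

E2 96 9F F2 8A BA 88 C5 84 E2 82 AD F3 AB 94 B4 D2 B3 E2 96 AD F4 8D 9D 8C 39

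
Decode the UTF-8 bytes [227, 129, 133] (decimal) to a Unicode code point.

U+3045

Leading byte 0xE3 = 11100011 matches 1110xxxx → 3-byte sequence.
Byte 1: 0xE3 = 11100011, payload 0011 (4 bits).
Byte 2: 0x81 = 10000001 (10xxxxxx ✓), payload 000001.
Byte 3: 0x85 = 10000101 (10xxxxxx ✓), payload 000101.
Concatenate: 0011000001000101 = 0x3045 (16 bits → U+3045).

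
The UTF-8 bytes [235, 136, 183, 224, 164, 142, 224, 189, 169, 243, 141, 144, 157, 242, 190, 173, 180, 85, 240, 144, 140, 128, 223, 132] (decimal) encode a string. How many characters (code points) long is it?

Byte at offset 0: 0xEB = 11101011 → 3-byte char (#1). Advance 3.
Byte at offset 3: 0xE0 = 11100000 → 3-byte char (#2). Advance 3.
Byte at offset 6: 0xE0 = 11100000 → 3-byte char (#3). Advance 3.
Byte at offset 9: 0xF3 = 11110011 → 4-byte char (#4). Advance 4.
Byte at offset 13: 0xF2 = 11110010 → 4-byte char (#5). Advance 4.
Byte at offset 17: 0x55 = 01010101 → 1-byte char (#6). Advance 1.
Byte at offset 18: 0xF0 = 11110000 → 4-byte char (#7). Advance 4.
Byte at offset 22: 0xDF = 11011111 → 2-byte char (#8). Advance 2.
Reached end at offset 24 after 8 code points.

8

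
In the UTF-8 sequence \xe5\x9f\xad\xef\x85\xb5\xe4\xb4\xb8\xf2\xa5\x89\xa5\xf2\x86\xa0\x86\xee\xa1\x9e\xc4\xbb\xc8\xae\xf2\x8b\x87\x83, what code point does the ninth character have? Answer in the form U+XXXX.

Offset 0: leading byte 0xE5 = 11100101 → 3-byte char #1 = E5 9F AD.
Offset 3: leading byte 0xEF = 11101111 → 3-byte char #2 = EF 85 B5.
Offset 6: leading byte 0xE4 = 11100100 → 3-byte char #3 = E4 B4 B8.
Offset 9: leading byte 0xF2 = 11110010 → 4-byte char #4 = F2 A5 89 A5.
Offset 13: leading byte 0xF2 = 11110010 → 4-byte char #5 = F2 86 A0 86.
Offset 17: leading byte 0xEE = 11101110 → 3-byte char #6 = EE A1 9E.
Offset 20: leading byte 0xC4 = 11000100 → 2-byte char #7 = C4 BB.
Offset 22: leading byte 0xC8 = 11001000 → 2-byte char #8 = C8 AE.
Offset 24: leading byte 0xF2 = 11110010 → 4-byte char #9 = F2 8B 87 83.
Leading byte 0xF2 = 11110010 matches 11110xxx → 4-byte sequence.
Byte 1: 0xF2 = 11110010, payload 010 (3 bits).
Byte 2: 0x8B = 10001011 (10xxxxxx ✓), payload 001011.
Byte 3: 0x87 = 10000111 (10xxxxxx ✓), payload 000111.
Byte 4: 0x83 = 10000011 (10xxxxxx ✓), payload 000011.
Concatenate: 010001011000111000011 = 0x8B1C3 (21 bits → U+8B1C3).

U+8B1C3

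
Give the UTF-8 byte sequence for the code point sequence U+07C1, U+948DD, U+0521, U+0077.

DF 81 F2 94 A3 9D D4 A1 77

U+07C1: 2-byte form → DF 81.
U+948DD: 4-byte form → F2 94 A3 9D.
U+0521: 2-byte form → D4 A1.
U+0077: 1-byte form → 77.
Concatenated (9 bytes): DF 81 F2 94 A3 9D D4 A1 77.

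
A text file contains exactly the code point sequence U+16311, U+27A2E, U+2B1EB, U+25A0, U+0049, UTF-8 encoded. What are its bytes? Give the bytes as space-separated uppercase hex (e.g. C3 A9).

U+16311: 4-byte form → F0 96 8C 91.
U+27A2E: 4-byte form → F0 A7 A8 AE.
U+2B1EB: 4-byte form → F0 AB 87 AB.
U+25A0: 3-byte form → E2 96 A0.
U+0049: 1-byte form → 49.
Concatenated (16 bytes): F0 96 8C 91 F0 A7 A8 AE F0 AB 87 AB E2 96 A0 49.

F0 96 8C 91 F0 A7 A8 AE F0 AB 87 AB E2 96 A0 49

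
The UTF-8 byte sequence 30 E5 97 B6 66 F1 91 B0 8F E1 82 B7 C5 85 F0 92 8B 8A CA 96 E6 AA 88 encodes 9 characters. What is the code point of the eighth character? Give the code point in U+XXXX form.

Offset 0: leading byte 0x30 = 00110000 → 1-byte char #1 = 30.
Offset 1: leading byte 0xE5 = 11100101 → 3-byte char #2 = E5 97 B6.
Offset 4: leading byte 0x66 = 01100110 → 1-byte char #3 = 66.
Offset 5: leading byte 0xF1 = 11110001 → 4-byte char #4 = F1 91 B0 8F.
Offset 9: leading byte 0xE1 = 11100001 → 3-byte char #5 = E1 82 B7.
Offset 12: leading byte 0xC5 = 11000101 → 2-byte char #6 = C5 85.
Offset 14: leading byte 0xF0 = 11110000 → 4-byte char #7 = F0 92 8B 8A.
Offset 18: leading byte 0xCA = 11001010 → 2-byte char #8 = CA 96.
Leading byte 0xCA = 11001010 matches 110xxxxx → 2-byte sequence.
Byte 1: 0xCA = 11001010, payload 01010 (5 bits).
Byte 2: 0x96 = 10010110 (10xxxxxx ✓), payload 010110.
Concatenate: 01010010110 = 0x296 (11 bits → U+0296).

U+0296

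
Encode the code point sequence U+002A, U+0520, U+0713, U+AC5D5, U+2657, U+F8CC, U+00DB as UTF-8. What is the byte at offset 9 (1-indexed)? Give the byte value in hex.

0x95

1-indexed offset 9 is 0-indexed offset 8.
U+002A → 1-byte form 2A at offsets 0–0.
U+0520 → 2-byte form D4 A0 at offsets 1–2.
U+0713 → 2-byte form DC 93 at offsets 3–4.
U+AC5D5 → 4-byte form F2 AC 97 95 at offsets 5–8.
Offset 8 falls in char 4's range; it's byte 4 of F2 AC 97 95 = 0x95.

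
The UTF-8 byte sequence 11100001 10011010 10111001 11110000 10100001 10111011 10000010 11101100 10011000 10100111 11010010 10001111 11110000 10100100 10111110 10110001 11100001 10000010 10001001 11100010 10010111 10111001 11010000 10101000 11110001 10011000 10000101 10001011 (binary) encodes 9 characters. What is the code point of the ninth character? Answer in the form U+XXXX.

Offset 0: leading byte 0xE1 = 11100001 → 3-byte char #1 = E1 9A B9.
Offset 3: leading byte 0xF0 = 11110000 → 4-byte char #2 = F0 A1 BB 82.
Offset 7: leading byte 0xEC = 11101100 → 3-byte char #3 = EC 98 A7.
Offset 10: leading byte 0xD2 = 11010010 → 2-byte char #4 = D2 8F.
Offset 12: leading byte 0xF0 = 11110000 → 4-byte char #5 = F0 A4 BE B1.
Offset 16: leading byte 0xE1 = 11100001 → 3-byte char #6 = E1 82 89.
Offset 19: leading byte 0xE2 = 11100010 → 3-byte char #7 = E2 97 B9.
Offset 22: leading byte 0xD0 = 11010000 → 2-byte char #8 = D0 A8.
Offset 24: leading byte 0xF1 = 11110001 → 4-byte char #9 = F1 98 85 8B.
Leading byte 0xF1 = 11110001 matches 11110xxx → 4-byte sequence.
Byte 1: 0xF1 = 11110001, payload 001 (3 bits).
Byte 2: 0x98 = 10011000 (10xxxxxx ✓), payload 011000.
Byte 3: 0x85 = 10000101 (10xxxxxx ✓), payload 000101.
Byte 4: 0x8B = 10001011 (10xxxxxx ✓), payload 001011.
Concatenate: 001011000000101001011 = 0x5814B (21 bits → U+5814B).

U+5814B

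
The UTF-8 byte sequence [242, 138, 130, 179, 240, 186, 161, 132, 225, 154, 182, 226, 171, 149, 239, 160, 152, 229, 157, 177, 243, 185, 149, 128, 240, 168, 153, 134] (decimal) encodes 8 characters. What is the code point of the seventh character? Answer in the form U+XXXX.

U+F9540

Offset 0: leading byte 0xF2 = 11110010 → 4-byte char #1 = F2 8A 82 B3.
Offset 4: leading byte 0xF0 = 11110000 → 4-byte char #2 = F0 BA A1 84.
Offset 8: leading byte 0xE1 = 11100001 → 3-byte char #3 = E1 9A B6.
Offset 11: leading byte 0xE2 = 11100010 → 3-byte char #4 = E2 AB 95.
Offset 14: leading byte 0xEF = 11101111 → 3-byte char #5 = EF A0 98.
Offset 17: leading byte 0xE5 = 11100101 → 3-byte char #6 = E5 9D B1.
Offset 20: leading byte 0xF3 = 11110011 → 4-byte char #7 = F3 B9 95 80.
Leading byte 0xF3 = 11110011 matches 11110xxx → 4-byte sequence.
Byte 1: 0xF3 = 11110011, payload 011 (3 bits).
Byte 2: 0xB9 = 10111001 (10xxxxxx ✓), payload 111001.
Byte 3: 0x95 = 10010101 (10xxxxxx ✓), payload 010101.
Byte 4: 0x80 = 10000000 (10xxxxxx ✓), payload 000000.
Concatenate: 011111001010101000000 = 0xF9540 (21 bits → U+F9540).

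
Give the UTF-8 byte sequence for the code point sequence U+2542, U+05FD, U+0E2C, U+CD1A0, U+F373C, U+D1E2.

U+2542: 3-byte form → E2 95 82.
U+05FD: 2-byte form → D7 BD.
U+0E2C: 3-byte form → E0 B8 AC.
U+CD1A0: 4-byte form → F3 8D 86 A0.
U+F373C: 4-byte form → F3 B3 9C BC.
U+D1E2: 3-byte form → ED 87 A2.
Concatenated (19 bytes): E2 95 82 D7 BD E0 B8 AC F3 8D 86 A0 F3 B3 9C BC ED 87 A2.

E2 95 82 D7 BD E0 B8 AC F3 8D 86 A0 F3 B3 9C BC ED 87 A2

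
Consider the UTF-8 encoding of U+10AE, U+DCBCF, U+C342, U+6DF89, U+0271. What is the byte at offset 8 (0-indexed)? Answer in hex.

0x8D

U+10AE → 3-byte form E1 82 AE at offsets 0–2.
U+DCBCF → 4-byte form F3 9C AF 8F at offsets 3–6.
U+C342 → 3-byte form EC 8D 82 at offsets 7–9.
Offset 8 falls in char 3's range; it's byte 2 of EC 8D 82 = 0x8D.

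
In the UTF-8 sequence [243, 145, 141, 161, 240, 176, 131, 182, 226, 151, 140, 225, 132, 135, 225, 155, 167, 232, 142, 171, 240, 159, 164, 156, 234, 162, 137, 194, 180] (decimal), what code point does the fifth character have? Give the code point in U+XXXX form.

U+16E7

Offset 0: leading byte 0xF3 = 11110011 → 4-byte char #1 = F3 91 8D A1.
Offset 4: leading byte 0xF0 = 11110000 → 4-byte char #2 = F0 B0 83 B6.
Offset 8: leading byte 0xE2 = 11100010 → 3-byte char #3 = E2 97 8C.
Offset 11: leading byte 0xE1 = 11100001 → 3-byte char #4 = E1 84 87.
Offset 14: leading byte 0xE1 = 11100001 → 3-byte char #5 = E1 9B A7.
Leading byte 0xE1 = 11100001 matches 1110xxxx → 3-byte sequence.
Byte 1: 0xE1 = 11100001, payload 0001 (4 bits).
Byte 2: 0x9B = 10011011 (10xxxxxx ✓), payload 011011.
Byte 3: 0xA7 = 10100111 (10xxxxxx ✓), payload 100111.
Concatenate: 0001011011100111 = 0x16E7 (16 bits → U+16E7).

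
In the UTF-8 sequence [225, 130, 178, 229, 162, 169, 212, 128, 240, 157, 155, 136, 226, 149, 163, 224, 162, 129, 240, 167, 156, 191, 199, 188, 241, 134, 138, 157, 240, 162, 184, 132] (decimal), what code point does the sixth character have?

U+0881

Offset 0: leading byte 0xE1 = 11100001 → 3-byte char #1 = E1 82 B2.
Offset 3: leading byte 0xE5 = 11100101 → 3-byte char #2 = E5 A2 A9.
Offset 6: leading byte 0xD4 = 11010100 → 2-byte char #3 = D4 80.
Offset 8: leading byte 0xF0 = 11110000 → 4-byte char #4 = F0 9D 9B 88.
Offset 12: leading byte 0xE2 = 11100010 → 3-byte char #5 = E2 95 A3.
Offset 15: leading byte 0xE0 = 11100000 → 3-byte char #6 = E0 A2 81.
Leading byte 0xE0 = 11100000 matches 1110xxxx → 3-byte sequence.
Byte 1: 0xE0 = 11100000, payload 0000 (4 bits).
Byte 2: 0xA2 = 10100010 (10xxxxxx ✓), payload 100010.
Byte 3: 0x81 = 10000001 (10xxxxxx ✓), payload 000001.
Concatenate: 0000100010000001 = 0x881 (16 bits → U+0881).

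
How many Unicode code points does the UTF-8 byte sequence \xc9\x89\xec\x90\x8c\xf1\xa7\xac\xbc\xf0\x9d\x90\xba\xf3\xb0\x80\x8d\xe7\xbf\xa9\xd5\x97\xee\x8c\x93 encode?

Byte at offset 0: 0xC9 = 11001001 → 2-byte char (#1). Advance 2.
Byte at offset 2: 0xEC = 11101100 → 3-byte char (#2). Advance 3.
Byte at offset 5: 0xF1 = 11110001 → 4-byte char (#3). Advance 4.
Byte at offset 9: 0xF0 = 11110000 → 4-byte char (#4). Advance 4.
Byte at offset 13: 0xF3 = 11110011 → 4-byte char (#5). Advance 4.
Byte at offset 17: 0xE7 = 11100111 → 3-byte char (#6). Advance 3.
Byte at offset 20: 0xD5 = 11010101 → 2-byte char (#7). Advance 2.
Byte at offset 22: 0xEE = 11101110 → 3-byte char (#8). Advance 3.
Reached end at offset 25 after 8 code points.

8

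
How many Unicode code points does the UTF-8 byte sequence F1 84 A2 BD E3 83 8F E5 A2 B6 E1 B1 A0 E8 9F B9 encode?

5

Byte at offset 0: 0xF1 = 11110001 → 4-byte char (#1). Advance 4.
Byte at offset 4: 0xE3 = 11100011 → 3-byte char (#2). Advance 3.
Byte at offset 7: 0xE5 = 11100101 → 3-byte char (#3). Advance 3.
Byte at offset 10: 0xE1 = 11100001 → 3-byte char (#4). Advance 3.
Byte at offset 13: 0xE8 = 11101000 → 3-byte char (#5). Advance 3.
Reached end at offset 16 after 5 code points.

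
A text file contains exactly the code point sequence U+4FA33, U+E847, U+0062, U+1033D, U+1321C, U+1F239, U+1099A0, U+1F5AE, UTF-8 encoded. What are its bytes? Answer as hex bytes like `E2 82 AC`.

F1 8F A8 B3 EE A1 87 62 F0 90 8C BD F0 93 88 9C F0 9F 88 B9 F4 89 A6 A0 F0 9F 96 AE

U+4FA33: 4-byte form → F1 8F A8 B3.
U+E847: 3-byte form → EE A1 87.
U+0062: 1-byte form → 62.
U+1033D: 4-byte form → F0 90 8C BD.
U+1321C: 4-byte form → F0 93 88 9C.
U+1F239: 4-byte form → F0 9F 88 B9.
U+1099A0: 4-byte form → F4 89 A6 A0.
U+1F5AE: 4-byte form → F0 9F 96 AE.
Concatenated (28 bytes): F1 8F A8 B3 EE A1 87 62 F0 90 8C BD F0 93 88 9C F0 9F 88 B9 F4 89 A6 A0 F0 9F 96 AE.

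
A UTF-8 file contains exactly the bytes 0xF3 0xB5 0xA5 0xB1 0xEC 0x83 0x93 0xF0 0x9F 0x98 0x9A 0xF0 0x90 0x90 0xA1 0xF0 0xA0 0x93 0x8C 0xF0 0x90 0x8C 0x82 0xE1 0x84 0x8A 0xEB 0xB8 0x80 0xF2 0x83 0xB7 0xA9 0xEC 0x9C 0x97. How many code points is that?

10

Byte at offset 0: 0xF3 = 11110011 → 4-byte char (#1). Advance 4.
Byte at offset 4: 0xEC = 11101100 → 3-byte char (#2). Advance 3.
Byte at offset 7: 0xF0 = 11110000 → 4-byte char (#3). Advance 4.
Byte at offset 11: 0xF0 = 11110000 → 4-byte char (#4). Advance 4.
Byte at offset 15: 0xF0 = 11110000 → 4-byte char (#5). Advance 4.
Byte at offset 19: 0xF0 = 11110000 → 4-byte char (#6). Advance 4.
Byte at offset 23: 0xE1 = 11100001 → 3-byte char (#7). Advance 3.
Byte at offset 26: 0xEB = 11101011 → 3-byte char (#8). Advance 3.
Byte at offset 29: 0xF2 = 11110010 → 4-byte char (#9). Advance 4.
Byte at offset 33: 0xEC = 11101100 → 3-byte char (#10). Advance 3.
Reached end at offset 36 after 10 code points.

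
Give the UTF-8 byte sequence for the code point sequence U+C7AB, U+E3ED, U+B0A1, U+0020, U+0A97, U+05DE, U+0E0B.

EC 9E AB EE 8F AD EB 82 A1 20 E0 AA 97 D7 9E E0 B8 8B

U+C7AB: 3-byte form → EC 9E AB.
U+E3ED: 3-byte form → EE 8F AD.
U+B0A1: 3-byte form → EB 82 A1.
U+0020: 1-byte form → 20.
U+0A97: 3-byte form → E0 AA 97.
U+05DE: 2-byte form → D7 9E.
U+0E0B: 3-byte form → E0 B8 8B.
Concatenated (18 bytes): EC 9E AB EE 8F AD EB 82 A1 20 E0 AA 97 D7 9E E0 B8 8B.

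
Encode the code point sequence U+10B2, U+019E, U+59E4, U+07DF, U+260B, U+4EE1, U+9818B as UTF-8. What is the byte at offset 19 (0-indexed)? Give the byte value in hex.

U+10B2 → 3-byte form E1 82 B2 at offsets 0–2.
U+019E → 2-byte form C6 9E at offsets 3–4.
U+59E4 → 3-byte form E5 A7 A4 at offsets 5–7.
U+07DF → 2-byte form DF 9F at offsets 8–9.
U+260B → 3-byte form E2 98 8B at offsets 10–12.
U+4EE1 → 3-byte form E4 BB A1 at offsets 13–15.
U+9818B → 4-byte form F2 98 86 8B at offsets 16–19.
Offset 19 falls in char 7's range; it's byte 4 of F2 98 86 8B = 0x8B.

0x8B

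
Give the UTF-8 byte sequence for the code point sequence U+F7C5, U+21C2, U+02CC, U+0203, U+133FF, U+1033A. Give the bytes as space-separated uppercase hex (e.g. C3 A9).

EF 9F 85 E2 87 82 CB 8C C8 83 F0 93 8F BF F0 90 8C BA

U+F7C5: 3-byte form → EF 9F 85.
U+21C2: 3-byte form → E2 87 82.
U+02CC: 2-byte form → CB 8C.
U+0203: 2-byte form → C8 83.
U+133FF: 4-byte form → F0 93 8F BF.
U+1033A: 4-byte form → F0 90 8C BA.
Concatenated (18 bytes): EF 9F 85 E2 87 82 CB 8C C8 83 F0 93 8F BF F0 90 8C BA.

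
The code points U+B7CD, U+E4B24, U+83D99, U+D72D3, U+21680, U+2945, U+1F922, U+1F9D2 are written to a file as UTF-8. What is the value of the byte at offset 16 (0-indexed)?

U+B7CD → 3-byte form EB 9F 8D at offsets 0–2.
U+E4B24 → 4-byte form F3 A4 AC A4 at offsets 3–6.
U+83D99 → 4-byte form F2 83 B6 99 at offsets 7–10.
U+D72D3 → 4-byte form F3 97 8B 93 at offsets 11–14.
U+21680 → 4-byte form F0 A1 9A 80 at offsets 15–18.
Offset 16 falls in char 5's range; it's byte 2 of F0 A1 9A 80 = 0xA1.

0xA1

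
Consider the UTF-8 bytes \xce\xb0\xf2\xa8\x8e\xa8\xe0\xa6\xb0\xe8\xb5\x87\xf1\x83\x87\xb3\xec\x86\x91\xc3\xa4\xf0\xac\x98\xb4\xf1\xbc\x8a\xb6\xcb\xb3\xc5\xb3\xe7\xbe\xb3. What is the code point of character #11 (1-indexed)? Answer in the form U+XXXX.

U+0173

Offset 0: leading byte 0xCE = 11001110 → 2-byte char #1 = CE B0.
Offset 2: leading byte 0xF2 = 11110010 → 4-byte char #2 = F2 A8 8E A8.
Offset 6: leading byte 0xE0 = 11100000 → 3-byte char #3 = E0 A6 B0.
Offset 9: leading byte 0xE8 = 11101000 → 3-byte char #4 = E8 B5 87.
Offset 12: leading byte 0xF1 = 11110001 → 4-byte char #5 = F1 83 87 B3.
Offset 16: leading byte 0xEC = 11101100 → 3-byte char #6 = EC 86 91.
Offset 19: leading byte 0xC3 = 11000011 → 2-byte char #7 = C3 A4.
Offset 21: leading byte 0xF0 = 11110000 → 4-byte char #8 = F0 AC 98 B4.
Offset 25: leading byte 0xF1 = 11110001 → 4-byte char #9 = F1 BC 8A B6.
Offset 29: leading byte 0xCB = 11001011 → 2-byte char #10 = CB B3.
Offset 31: leading byte 0xC5 = 11000101 → 2-byte char #11 = C5 B3.
Leading byte 0xC5 = 11000101 matches 110xxxxx → 2-byte sequence.
Byte 1: 0xC5 = 11000101, payload 00101 (5 bits).
Byte 2: 0xB3 = 10110011 (10xxxxxx ✓), payload 110011.
Concatenate: 00101110011 = 0x173 (11 bits → U+0173).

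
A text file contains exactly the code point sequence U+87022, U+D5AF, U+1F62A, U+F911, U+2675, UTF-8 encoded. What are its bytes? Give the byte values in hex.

F2 87 80 A2 ED 96 AF F0 9F 98 AA EF A4 91 E2 99 B5

U+87022: 4-byte form → F2 87 80 A2.
U+D5AF: 3-byte form → ED 96 AF.
U+1F62A: 4-byte form → F0 9F 98 AA.
U+F911: 3-byte form → EF A4 91.
U+2675: 3-byte form → E2 99 B5.
Concatenated (17 bytes): F2 87 80 A2 ED 96 AF F0 9F 98 AA EF A4 91 E2 99 B5.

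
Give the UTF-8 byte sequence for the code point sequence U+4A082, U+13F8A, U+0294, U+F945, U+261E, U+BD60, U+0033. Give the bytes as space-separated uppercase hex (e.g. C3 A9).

F1 8A 82 82 F0 93 BE 8A CA 94 EF A5 85 E2 98 9E EB B5 A0 33

U+4A082: 4-byte form → F1 8A 82 82.
U+13F8A: 4-byte form → F0 93 BE 8A.
U+0294: 2-byte form → CA 94.
U+F945: 3-byte form → EF A5 85.
U+261E: 3-byte form → E2 98 9E.
U+BD60: 3-byte form → EB B5 A0.
U+0033: 1-byte form → 33.
Concatenated (20 bytes): F1 8A 82 82 F0 93 BE 8A CA 94 EF A5 85 E2 98 9E EB B5 A0 33.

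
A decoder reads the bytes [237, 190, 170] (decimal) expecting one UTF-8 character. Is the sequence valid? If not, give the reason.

Structurally a 3-byte sequence; payload = 0xDFAA.
But 0xDFAA is in U+D800–U+DFFF, the surrogate range. Surrogates are not Unicode scalar values and are forbidden in UTF-8.

invalid (encodes a surrogate (U+D800–U+DFFF))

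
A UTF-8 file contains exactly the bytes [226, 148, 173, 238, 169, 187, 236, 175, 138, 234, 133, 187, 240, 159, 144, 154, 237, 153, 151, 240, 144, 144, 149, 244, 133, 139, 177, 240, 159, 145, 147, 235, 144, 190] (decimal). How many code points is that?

10

Byte at offset 0: 0xE2 = 11100010 → 3-byte char (#1). Advance 3.
Byte at offset 3: 0xEE = 11101110 → 3-byte char (#2). Advance 3.
Byte at offset 6: 0xEC = 11101100 → 3-byte char (#3). Advance 3.
Byte at offset 9: 0xEA = 11101010 → 3-byte char (#4). Advance 3.
Byte at offset 12: 0xF0 = 11110000 → 4-byte char (#5). Advance 4.
Byte at offset 16: 0xED = 11101101 → 3-byte char (#6). Advance 3.
Byte at offset 19: 0xF0 = 11110000 → 4-byte char (#7). Advance 4.
Byte at offset 23: 0xF4 = 11110100 → 4-byte char (#8). Advance 4.
Byte at offset 27: 0xF0 = 11110000 → 4-byte char (#9). Advance 4.
Byte at offset 31: 0xEB = 11101011 → 3-byte char (#10). Advance 3.
Reached end at offset 34 after 10 code points.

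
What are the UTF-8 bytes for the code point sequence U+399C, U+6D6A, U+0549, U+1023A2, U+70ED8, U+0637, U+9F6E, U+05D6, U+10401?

E3 A6 9C E6 B5 AA D5 89 F4 82 8E A2 F1 B0 BB 98 D8 B7 E9 BD AE D7 96 F0 90 90 81

U+399C: 3-byte form → E3 A6 9C.
U+6D6A: 3-byte form → E6 B5 AA.
U+0549: 2-byte form → D5 89.
U+1023A2: 4-byte form → F4 82 8E A2.
U+70ED8: 4-byte form → F1 B0 BB 98.
U+0637: 2-byte form → D8 B7.
U+9F6E: 3-byte form → E9 BD AE.
U+05D6: 2-byte form → D7 96.
U+10401: 4-byte form → F0 90 90 81.
Concatenated (27 bytes): E3 A6 9C E6 B5 AA D5 89 F4 82 8E A2 F1 B0 BB 98 D8 B7 E9 BD AE D7 96 F0 90 90 81.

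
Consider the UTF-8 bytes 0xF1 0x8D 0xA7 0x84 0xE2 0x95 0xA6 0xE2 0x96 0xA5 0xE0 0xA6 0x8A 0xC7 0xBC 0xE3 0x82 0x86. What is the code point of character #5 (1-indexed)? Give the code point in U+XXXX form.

U+01FC

Offset 0: leading byte 0xF1 = 11110001 → 4-byte char #1 = F1 8D A7 84.
Offset 4: leading byte 0xE2 = 11100010 → 3-byte char #2 = E2 95 A6.
Offset 7: leading byte 0xE2 = 11100010 → 3-byte char #3 = E2 96 A5.
Offset 10: leading byte 0xE0 = 11100000 → 3-byte char #4 = E0 A6 8A.
Offset 13: leading byte 0xC7 = 11000111 → 2-byte char #5 = C7 BC.
Leading byte 0xC7 = 11000111 matches 110xxxxx → 2-byte sequence.
Byte 1: 0xC7 = 11000111, payload 00111 (5 bits).
Byte 2: 0xBC = 10111100 (10xxxxxx ✓), payload 111100.
Concatenate: 00111111100 = 0x1FC (11 bits → U+01FC).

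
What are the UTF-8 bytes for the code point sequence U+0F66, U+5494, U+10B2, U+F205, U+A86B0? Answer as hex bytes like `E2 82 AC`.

E0 BD A6 E5 92 94 E1 82 B2 EF 88 85 F2 A8 9A B0

U+0F66: 3-byte form → E0 BD A6.
U+5494: 3-byte form → E5 92 94.
U+10B2: 3-byte form → E1 82 B2.
U+F205: 3-byte form → EF 88 85.
U+A86B0: 4-byte form → F2 A8 9A B0.
Concatenated (16 bytes): E0 BD A6 E5 92 94 E1 82 B2 EF 88 85 F2 A8 9A B0.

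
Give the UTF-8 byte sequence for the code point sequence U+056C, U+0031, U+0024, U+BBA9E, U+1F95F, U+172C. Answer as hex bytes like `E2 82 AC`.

D5 AC 31 24 F2 BB AA 9E F0 9F A5 9F E1 9C AC

U+056C: 2-byte form → D5 AC.
U+0031: 1-byte form → 31.
U+0024: 1-byte form → 24.
U+BBA9E: 4-byte form → F2 BB AA 9E.
U+1F95F: 4-byte form → F0 9F A5 9F.
U+172C: 3-byte form → E1 9C AC.
Concatenated (15 bytes): D5 AC 31 24 F2 BB AA 9E F0 9F A5 9F E1 9C AC.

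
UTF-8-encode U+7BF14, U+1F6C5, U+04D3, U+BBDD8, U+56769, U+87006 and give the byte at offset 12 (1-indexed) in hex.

0xBB

1-indexed offset 12 is 0-indexed offset 11.
U+7BF14 → 4-byte form F1 BB BC 94 at offsets 0–3.
U+1F6C5 → 4-byte form F0 9F 9B 85 at offsets 4–7.
U+04D3 → 2-byte form D3 93 at offsets 8–9.
U+BBDD8 → 4-byte form F2 BB B7 98 at offsets 10–13.
Offset 11 falls in char 4's range; it's byte 2 of F2 BB B7 98 = 0xBB.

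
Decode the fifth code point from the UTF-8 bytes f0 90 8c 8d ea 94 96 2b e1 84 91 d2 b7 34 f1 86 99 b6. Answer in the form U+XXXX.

Offset 0: leading byte 0xF0 = 11110000 → 4-byte char #1 = F0 90 8C 8D.
Offset 4: leading byte 0xEA = 11101010 → 3-byte char #2 = EA 94 96.
Offset 7: leading byte 0x2B = 00101011 → 1-byte char #3 = 2B.
Offset 8: leading byte 0xE1 = 11100001 → 3-byte char #4 = E1 84 91.
Offset 11: leading byte 0xD2 = 11010010 → 2-byte char #5 = D2 B7.
Leading byte 0xD2 = 11010010 matches 110xxxxx → 2-byte sequence.
Byte 1: 0xD2 = 11010010, payload 10010 (5 bits).
Byte 2: 0xB7 = 10110111 (10xxxxxx ✓), payload 110111.
Concatenate: 10010110111 = 0x4B7 (11 bits → U+04B7).

U+04B7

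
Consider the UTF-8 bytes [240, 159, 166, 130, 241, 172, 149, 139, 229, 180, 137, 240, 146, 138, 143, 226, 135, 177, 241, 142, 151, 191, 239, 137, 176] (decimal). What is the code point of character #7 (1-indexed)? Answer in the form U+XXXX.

Offset 0: leading byte 0xF0 = 11110000 → 4-byte char #1 = F0 9F A6 82.
Offset 4: leading byte 0xF1 = 11110001 → 4-byte char #2 = F1 AC 95 8B.
Offset 8: leading byte 0xE5 = 11100101 → 3-byte char #3 = E5 B4 89.
Offset 11: leading byte 0xF0 = 11110000 → 4-byte char #4 = F0 92 8A 8F.
Offset 15: leading byte 0xE2 = 11100010 → 3-byte char #5 = E2 87 B1.
Offset 18: leading byte 0xF1 = 11110001 → 4-byte char #6 = F1 8E 97 BF.
Offset 22: leading byte 0xEF = 11101111 → 3-byte char #7 = EF 89 B0.
Leading byte 0xEF = 11101111 matches 1110xxxx → 3-byte sequence.
Byte 1: 0xEF = 11101111, payload 1111 (4 bits).
Byte 2: 0x89 = 10001001 (10xxxxxx ✓), payload 001001.
Byte 3: 0xB0 = 10110000 (10xxxxxx ✓), payload 110000.
Concatenate: 1111001001110000 = 0xF270 (16 bits → U+F270).

U+F270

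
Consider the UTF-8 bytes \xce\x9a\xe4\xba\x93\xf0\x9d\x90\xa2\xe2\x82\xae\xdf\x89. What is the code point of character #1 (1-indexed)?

U+039A

Offset 0: leading byte 0xCE = 11001110 → 2-byte char #1 = CE 9A.
Leading byte 0xCE = 11001110 matches 110xxxxx → 2-byte sequence.
Byte 1: 0xCE = 11001110, payload 01110 (5 bits).
Byte 2: 0x9A = 10011010 (10xxxxxx ✓), payload 011010.
Concatenate: 01110011010 = 0x39A (11 bits → U+039A).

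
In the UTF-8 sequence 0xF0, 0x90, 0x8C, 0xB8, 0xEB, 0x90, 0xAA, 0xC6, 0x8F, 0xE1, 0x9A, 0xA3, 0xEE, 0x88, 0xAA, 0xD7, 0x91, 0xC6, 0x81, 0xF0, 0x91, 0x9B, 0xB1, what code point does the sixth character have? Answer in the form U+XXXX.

Offset 0: leading byte 0xF0 = 11110000 → 4-byte char #1 = F0 90 8C B8.
Offset 4: leading byte 0xEB = 11101011 → 3-byte char #2 = EB 90 AA.
Offset 7: leading byte 0xC6 = 11000110 → 2-byte char #3 = C6 8F.
Offset 9: leading byte 0xE1 = 11100001 → 3-byte char #4 = E1 9A A3.
Offset 12: leading byte 0xEE = 11101110 → 3-byte char #5 = EE 88 AA.
Offset 15: leading byte 0xD7 = 11010111 → 2-byte char #6 = D7 91.
Leading byte 0xD7 = 11010111 matches 110xxxxx → 2-byte sequence.
Byte 1: 0xD7 = 11010111, payload 10111 (5 bits).
Byte 2: 0x91 = 10010001 (10xxxxxx ✓), payload 010001.
Concatenate: 10111010001 = 0x5D1 (11 bits → U+05D1).

U+05D1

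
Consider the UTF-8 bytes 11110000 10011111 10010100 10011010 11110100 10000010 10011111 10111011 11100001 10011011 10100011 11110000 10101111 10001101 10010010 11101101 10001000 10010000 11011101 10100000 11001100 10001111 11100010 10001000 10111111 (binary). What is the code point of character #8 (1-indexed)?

U+223F

Offset 0: leading byte 0xF0 = 11110000 → 4-byte char #1 = F0 9F 94 9A.
Offset 4: leading byte 0xF4 = 11110100 → 4-byte char #2 = F4 82 9F BB.
Offset 8: leading byte 0xE1 = 11100001 → 3-byte char #3 = E1 9B A3.
Offset 11: leading byte 0xF0 = 11110000 → 4-byte char #4 = F0 AF 8D 92.
Offset 15: leading byte 0xED = 11101101 → 3-byte char #5 = ED 88 90.
Offset 18: leading byte 0xDD = 11011101 → 2-byte char #6 = DD A0.
Offset 20: leading byte 0xCC = 11001100 → 2-byte char #7 = CC 8F.
Offset 22: leading byte 0xE2 = 11100010 → 3-byte char #8 = E2 88 BF.
Leading byte 0xE2 = 11100010 matches 1110xxxx → 3-byte sequence.
Byte 1: 0xE2 = 11100010, payload 0010 (4 bits).
Byte 2: 0x88 = 10001000 (10xxxxxx ✓), payload 001000.
Byte 3: 0xBF = 10111111 (10xxxxxx ✓), payload 111111.
Concatenate: 0010001000111111 = 0x223F (16 bits → U+223F).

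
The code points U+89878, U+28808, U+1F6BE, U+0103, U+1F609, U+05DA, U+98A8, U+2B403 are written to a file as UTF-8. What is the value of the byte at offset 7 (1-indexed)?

1-indexed offset 7 is 0-indexed offset 6.
U+89878 → 4-byte form F2 89 A1 B8 at offsets 0–3.
U+28808 → 4-byte form F0 A8 A0 88 at offsets 4–7.
Offset 6 falls in char 2's range; it's byte 3 of F0 A8 A0 88 = 0xA0.

0xA0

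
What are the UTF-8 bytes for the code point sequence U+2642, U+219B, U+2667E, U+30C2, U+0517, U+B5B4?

U+2642: 3-byte form → E2 99 82.
U+219B: 3-byte form → E2 86 9B.
U+2667E: 4-byte form → F0 A6 99 BE.
U+30C2: 3-byte form → E3 83 82.
U+0517: 2-byte form → D4 97.
U+B5B4: 3-byte form → EB 96 B4.
Concatenated (18 bytes): E2 99 82 E2 86 9B F0 A6 99 BE E3 83 82 D4 97 EB 96 B4.

E2 99 82 E2 86 9B F0 A6 99 BE E3 83 82 D4 97 EB 96 B4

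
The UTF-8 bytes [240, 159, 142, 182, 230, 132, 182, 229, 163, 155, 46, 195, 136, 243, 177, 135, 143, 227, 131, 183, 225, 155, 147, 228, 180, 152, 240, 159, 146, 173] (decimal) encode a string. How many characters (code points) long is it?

10

Byte at offset 0: 0xF0 = 11110000 → 4-byte char (#1). Advance 4.
Byte at offset 4: 0xE6 = 11100110 → 3-byte char (#2). Advance 3.
Byte at offset 7: 0xE5 = 11100101 → 3-byte char (#3). Advance 3.
Byte at offset 10: 0x2E = 00101110 → 1-byte char (#4). Advance 1.
Byte at offset 11: 0xC3 = 11000011 → 2-byte char (#5). Advance 2.
Byte at offset 13: 0xF3 = 11110011 → 4-byte char (#6). Advance 4.
Byte at offset 17: 0xE3 = 11100011 → 3-byte char (#7). Advance 3.
Byte at offset 20: 0xE1 = 11100001 → 3-byte char (#8). Advance 3.
Byte at offset 23: 0xE4 = 11100100 → 3-byte char (#9). Advance 3.
Byte at offset 26: 0xF0 = 11110000 → 4-byte char (#10). Advance 4.
Reached end at offset 30 after 10 code points.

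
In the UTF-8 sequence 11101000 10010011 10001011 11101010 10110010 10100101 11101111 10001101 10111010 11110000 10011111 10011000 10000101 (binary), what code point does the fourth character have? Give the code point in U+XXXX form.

U+1F605

Offset 0: leading byte 0xE8 = 11101000 → 3-byte char #1 = E8 93 8B.
Offset 3: leading byte 0xEA = 11101010 → 3-byte char #2 = EA B2 A5.
Offset 6: leading byte 0xEF = 11101111 → 3-byte char #3 = EF 8D BA.
Offset 9: leading byte 0xF0 = 11110000 → 4-byte char #4 = F0 9F 98 85.
Leading byte 0xF0 = 11110000 matches 11110xxx → 4-byte sequence.
Byte 1: 0xF0 = 11110000, payload 000 (3 bits).
Byte 2: 0x9F = 10011111 (10xxxxxx ✓), payload 011111.
Byte 3: 0x98 = 10011000 (10xxxxxx ✓), payload 011000.
Byte 4: 0x85 = 10000101 (10xxxxxx ✓), payload 000101.
Concatenate: 000011111011000000101 = 0x1F605 (21 bits → U+1F605).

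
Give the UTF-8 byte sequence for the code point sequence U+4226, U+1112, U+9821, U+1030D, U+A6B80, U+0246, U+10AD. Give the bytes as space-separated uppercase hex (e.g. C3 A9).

U+4226: 3-byte form → E4 88 A6.
U+1112: 3-byte form → E1 84 92.
U+9821: 3-byte form → E9 A0 A1.
U+1030D: 4-byte form → F0 90 8C 8D.
U+A6B80: 4-byte form → F2 A6 AE 80.
U+0246: 2-byte form → C9 86.
U+10AD: 3-byte form → E1 82 AD.
Concatenated (22 bytes): E4 88 A6 E1 84 92 E9 A0 A1 F0 90 8C 8D F2 A6 AE 80 C9 86 E1 82 AD.

E4 88 A6 E1 84 92 E9 A0 A1 F0 90 8C 8D F2 A6 AE 80 C9 86 E1 82 AD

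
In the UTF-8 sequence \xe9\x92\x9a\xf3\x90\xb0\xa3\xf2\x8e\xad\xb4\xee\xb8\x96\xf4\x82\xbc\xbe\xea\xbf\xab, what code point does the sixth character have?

Offset 0: leading byte 0xE9 = 11101001 → 3-byte char #1 = E9 92 9A.
Offset 3: leading byte 0xF3 = 11110011 → 4-byte char #2 = F3 90 B0 A3.
Offset 7: leading byte 0xF2 = 11110010 → 4-byte char #3 = F2 8E AD B4.
Offset 11: leading byte 0xEE = 11101110 → 3-byte char #4 = EE B8 96.
Offset 14: leading byte 0xF4 = 11110100 → 4-byte char #5 = F4 82 BC BE.
Offset 18: leading byte 0xEA = 11101010 → 3-byte char #6 = EA BF AB.
Leading byte 0xEA = 11101010 matches 1110xxxx → 3-byte sequence.
Byte 1: 0xEA = 11101010, payload 1010 (4 bits).
Byte 2: 0xBF = 10111111 (10xxxxxx ✓), payload 111111.
Byte 3: 0xAB = 10101011 (10xxxxxx ✓), payload 101011.
Concatenate: 1010111111101011 = 0xAFEB (16 bits → U+AFEB).

U+AFEB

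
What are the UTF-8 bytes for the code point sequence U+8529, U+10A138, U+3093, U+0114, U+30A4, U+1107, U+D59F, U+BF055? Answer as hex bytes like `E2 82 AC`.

U+8529: 3-byte form → E8 94 A9.
U+10A138: 4-byte form → F4 8A 84 B8.
U+3093: 3-byte form → E3 82 93.
U+0114: 2-byte form → C4 94.
U+30A4: 3-byte form → E3 82 A4.
U+1107: 3-byte form → E1 84 87.
U+D59F: 3-byte form → ED 96 9F.
U+BF055: 4-byte form → F2 BF 81 95.
Concatenated (25 bytes): E8 94 A9 F4 8A 84 B8 E3 82 93 C4 94 E3 82 A4 E1 84 87 ED 96 9F F2 BF 81 95.

E8 94 A9 F4 8A 84 B8 E3 82 93 C4 94 E3 82 A4 E1 84 87 ED 96 9F F2 BF 81 95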